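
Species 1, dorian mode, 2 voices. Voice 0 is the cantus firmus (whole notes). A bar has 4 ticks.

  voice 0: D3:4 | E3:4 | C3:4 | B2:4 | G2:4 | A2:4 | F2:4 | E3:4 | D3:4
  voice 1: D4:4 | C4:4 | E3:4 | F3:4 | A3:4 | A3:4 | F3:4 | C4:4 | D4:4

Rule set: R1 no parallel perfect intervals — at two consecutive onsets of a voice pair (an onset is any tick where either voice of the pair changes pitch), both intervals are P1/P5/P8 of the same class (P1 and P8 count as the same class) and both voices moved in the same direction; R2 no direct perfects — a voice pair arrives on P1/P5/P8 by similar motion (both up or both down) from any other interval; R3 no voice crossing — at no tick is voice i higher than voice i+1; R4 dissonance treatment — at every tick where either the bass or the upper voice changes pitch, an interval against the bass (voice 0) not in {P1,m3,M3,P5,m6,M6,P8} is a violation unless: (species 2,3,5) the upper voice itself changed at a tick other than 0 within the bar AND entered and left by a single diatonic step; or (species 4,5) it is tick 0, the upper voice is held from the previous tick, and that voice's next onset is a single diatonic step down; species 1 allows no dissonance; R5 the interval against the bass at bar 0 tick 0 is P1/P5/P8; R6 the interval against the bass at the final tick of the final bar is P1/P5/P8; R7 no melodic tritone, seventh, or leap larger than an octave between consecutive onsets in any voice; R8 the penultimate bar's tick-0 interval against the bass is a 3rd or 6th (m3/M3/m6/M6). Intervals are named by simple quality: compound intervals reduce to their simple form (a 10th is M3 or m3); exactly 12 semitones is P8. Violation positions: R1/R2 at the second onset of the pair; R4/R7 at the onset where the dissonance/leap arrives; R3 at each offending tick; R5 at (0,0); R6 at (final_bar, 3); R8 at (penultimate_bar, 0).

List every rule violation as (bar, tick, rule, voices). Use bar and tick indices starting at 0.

(3, 0, R4, (0, 1))
(4, 0, R4, (0, 1))
(6, 0, R1, (0, 1))
(7, 0, R7, (0,))

bar 0: v0=D3 v1=D4 downbeat P8
bar 1: v0=E3 v1=C4 downbeat m6
bar 2: v0=C3 v1=E3 downbeat M3
bar 3: v0=B2 v1=F3 downbeat TT
bar 4: v0=G2 v1=A3 downbeat M2
bar 5: v0=A2 v1=A3 downbeat P8
bar 6: v0=F2 v1=F3 downbeat P8
bar 7: v0=E3 v1=C4 downbeat m6
bar 8: v0=D3 v1=D4 downbeat P8
  -> R4 @ bar 3 tick 0 v(0, 1): B2/F3 TT untreated
  -> R4 @ bar 4 tick 0 v(0, 1): G2/A3 M2 untreated
  -> R1 @ bar 6 tick 0 v(0, 1): A2/A3 P8 -> F2/F3 P8 similar
  -> R7 @ bar 7 tick 0 v(0,): F2->E3 leap 11st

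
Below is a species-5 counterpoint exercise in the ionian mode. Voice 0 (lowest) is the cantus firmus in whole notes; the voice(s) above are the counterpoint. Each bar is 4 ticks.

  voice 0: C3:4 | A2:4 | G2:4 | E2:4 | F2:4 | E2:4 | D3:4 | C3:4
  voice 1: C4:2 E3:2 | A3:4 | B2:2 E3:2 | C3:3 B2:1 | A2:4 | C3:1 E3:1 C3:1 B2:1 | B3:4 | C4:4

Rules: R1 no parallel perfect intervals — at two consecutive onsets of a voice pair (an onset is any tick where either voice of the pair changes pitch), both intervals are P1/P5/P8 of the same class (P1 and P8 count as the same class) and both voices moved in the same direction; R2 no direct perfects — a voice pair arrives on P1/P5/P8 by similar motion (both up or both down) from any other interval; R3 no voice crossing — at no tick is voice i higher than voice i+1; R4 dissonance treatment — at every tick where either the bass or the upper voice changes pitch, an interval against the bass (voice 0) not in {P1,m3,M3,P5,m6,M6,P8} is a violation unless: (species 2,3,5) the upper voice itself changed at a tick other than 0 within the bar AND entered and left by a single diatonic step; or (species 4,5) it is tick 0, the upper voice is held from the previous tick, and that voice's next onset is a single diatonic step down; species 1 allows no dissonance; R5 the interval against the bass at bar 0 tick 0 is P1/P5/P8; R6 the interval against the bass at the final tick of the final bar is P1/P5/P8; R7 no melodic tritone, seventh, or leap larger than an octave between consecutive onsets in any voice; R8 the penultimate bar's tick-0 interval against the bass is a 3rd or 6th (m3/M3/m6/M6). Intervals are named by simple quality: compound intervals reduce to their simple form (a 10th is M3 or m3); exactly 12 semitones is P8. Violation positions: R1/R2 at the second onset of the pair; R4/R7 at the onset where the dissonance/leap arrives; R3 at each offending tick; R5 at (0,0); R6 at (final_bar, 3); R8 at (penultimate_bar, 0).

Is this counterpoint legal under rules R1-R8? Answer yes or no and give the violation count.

No (2 violations)

bar 0: v0=C3 v1=C4 (P8)
bar 1: v0=A2 v1=A3 (P8)
bar 2: v0=G2 v1=B2 (M3)
bar 3: v0=E2 v1=C3 (m6)
bar 4: v0=F2 v1=A2 (M3)
bar 5: v0=E2 v1=C3 (m6)
bar 6: v0=D3 v1=B3 (M6)
bar 7: v0=C3 v1=C4 (P8)
  R7 @ bar2.0: A3->B2 leap 10st
  R7 @ bar6.0: E2->D3 leap 10st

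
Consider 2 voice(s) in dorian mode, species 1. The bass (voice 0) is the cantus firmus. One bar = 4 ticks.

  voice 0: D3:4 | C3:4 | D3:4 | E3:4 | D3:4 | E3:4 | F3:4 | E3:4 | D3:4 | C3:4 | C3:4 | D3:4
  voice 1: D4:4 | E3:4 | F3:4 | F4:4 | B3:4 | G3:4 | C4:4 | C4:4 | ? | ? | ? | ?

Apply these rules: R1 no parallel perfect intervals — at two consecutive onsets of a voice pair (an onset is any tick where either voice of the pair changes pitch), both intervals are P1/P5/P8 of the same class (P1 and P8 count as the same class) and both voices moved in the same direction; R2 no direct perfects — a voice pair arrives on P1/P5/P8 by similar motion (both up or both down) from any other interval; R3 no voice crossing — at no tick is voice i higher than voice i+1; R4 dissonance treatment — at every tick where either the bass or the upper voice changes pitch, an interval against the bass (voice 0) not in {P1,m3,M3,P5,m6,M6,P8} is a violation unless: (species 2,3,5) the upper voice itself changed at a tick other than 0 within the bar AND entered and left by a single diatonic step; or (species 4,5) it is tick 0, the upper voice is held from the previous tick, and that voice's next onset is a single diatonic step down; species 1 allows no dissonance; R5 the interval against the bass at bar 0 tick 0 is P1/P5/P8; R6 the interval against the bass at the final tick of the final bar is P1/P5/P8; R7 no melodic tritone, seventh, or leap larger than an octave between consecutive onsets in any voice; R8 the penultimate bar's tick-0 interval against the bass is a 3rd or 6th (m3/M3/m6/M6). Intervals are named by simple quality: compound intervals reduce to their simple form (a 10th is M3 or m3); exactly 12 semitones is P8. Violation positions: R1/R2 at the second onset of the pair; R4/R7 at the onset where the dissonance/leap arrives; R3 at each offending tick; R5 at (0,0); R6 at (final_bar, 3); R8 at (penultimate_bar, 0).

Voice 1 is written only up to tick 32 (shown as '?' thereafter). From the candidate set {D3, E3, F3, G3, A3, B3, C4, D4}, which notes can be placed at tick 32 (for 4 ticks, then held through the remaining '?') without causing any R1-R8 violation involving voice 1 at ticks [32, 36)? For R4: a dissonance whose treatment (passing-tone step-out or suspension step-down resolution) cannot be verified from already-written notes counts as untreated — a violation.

D3: violates R2,R7
E3: violates R4
F3: legal
G3: violates R4
A3: violates R2
B3: legal
C4: violates R4
D4: legal

{B3, D4, F3}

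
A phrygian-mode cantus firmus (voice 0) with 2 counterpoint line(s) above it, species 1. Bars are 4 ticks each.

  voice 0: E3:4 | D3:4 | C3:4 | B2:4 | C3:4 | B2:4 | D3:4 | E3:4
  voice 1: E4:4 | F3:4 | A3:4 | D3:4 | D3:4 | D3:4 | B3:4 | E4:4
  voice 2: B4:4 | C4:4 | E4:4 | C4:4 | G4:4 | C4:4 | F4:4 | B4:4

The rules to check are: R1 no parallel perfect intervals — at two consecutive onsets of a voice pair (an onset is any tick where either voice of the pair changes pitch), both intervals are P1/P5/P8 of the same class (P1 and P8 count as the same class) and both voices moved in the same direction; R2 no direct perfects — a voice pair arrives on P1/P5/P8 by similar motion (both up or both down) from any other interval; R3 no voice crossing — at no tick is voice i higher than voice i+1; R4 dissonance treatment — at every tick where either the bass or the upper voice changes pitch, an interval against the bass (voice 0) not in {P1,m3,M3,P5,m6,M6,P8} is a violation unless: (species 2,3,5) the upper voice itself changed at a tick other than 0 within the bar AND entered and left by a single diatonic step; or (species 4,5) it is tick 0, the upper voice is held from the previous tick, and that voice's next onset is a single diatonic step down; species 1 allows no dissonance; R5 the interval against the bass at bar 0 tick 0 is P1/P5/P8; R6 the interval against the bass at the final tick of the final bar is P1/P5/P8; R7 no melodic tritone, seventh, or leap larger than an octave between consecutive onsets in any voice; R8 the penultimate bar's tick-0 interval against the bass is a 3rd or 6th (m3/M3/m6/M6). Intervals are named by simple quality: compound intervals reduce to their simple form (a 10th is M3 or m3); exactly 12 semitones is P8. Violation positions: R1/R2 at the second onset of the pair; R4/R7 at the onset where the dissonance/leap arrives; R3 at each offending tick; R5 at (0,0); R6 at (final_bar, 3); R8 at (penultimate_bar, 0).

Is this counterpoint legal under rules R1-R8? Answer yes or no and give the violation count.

No (13 violations)

bar 0: v0=E3 v1=E4 v2=B4 (P5)
bar 1: v0=D3 v1=F3 v2=C4 (m7)
bar 2: v0=C3 v1=A3 v2=E4 (M3)
bar 3: v0=B2 v1=D3 v2=C4 (m2)
bar 4: v0=C3 v1=D3 v2=G4 (P5)
bar 5: v0=B2 v1=D3 v2=C4 (m2)
bar 6: v0=D3 v1=B3 v2=F4 (m3)
bar 7: v0=E3 v1=E4 v2=B4 (P5)
  R1 @ bar1.0: E4/B4 P5 -> F3/C4 P5 similar
  R4 @ bar1.0: D3/C4 m7 untreated
  R7 @ bar1.0: E4->F3 leap 11st
  R7 @ bar1.0: B4->C4 leap 11st
  R1 @ bar2.0: F3/C4 P5 -> A3/E4 P5 similar
  R4 @ bar3.0: B2/C4 m2 untreated
  R2 @ bar4.0: B2/C4 m2 -> C3/G4 P5 similar
  R4 @ bar4.0: C3/D3 M2 untreated
  R4 @ bar5.0: B2/C4 m2 untreated
  R2 @ bar7.0: D3/B3 M6 -> E3/E4 P8 similar
  R2 @ bar7.0: D3/F4 m3 -> E3/B4 P5 similar
  R2 @ bar7.0: B3/F4 TT -> E4/B4 P5 similar
  R7 @ bar7.0: F4->B4 leap 6st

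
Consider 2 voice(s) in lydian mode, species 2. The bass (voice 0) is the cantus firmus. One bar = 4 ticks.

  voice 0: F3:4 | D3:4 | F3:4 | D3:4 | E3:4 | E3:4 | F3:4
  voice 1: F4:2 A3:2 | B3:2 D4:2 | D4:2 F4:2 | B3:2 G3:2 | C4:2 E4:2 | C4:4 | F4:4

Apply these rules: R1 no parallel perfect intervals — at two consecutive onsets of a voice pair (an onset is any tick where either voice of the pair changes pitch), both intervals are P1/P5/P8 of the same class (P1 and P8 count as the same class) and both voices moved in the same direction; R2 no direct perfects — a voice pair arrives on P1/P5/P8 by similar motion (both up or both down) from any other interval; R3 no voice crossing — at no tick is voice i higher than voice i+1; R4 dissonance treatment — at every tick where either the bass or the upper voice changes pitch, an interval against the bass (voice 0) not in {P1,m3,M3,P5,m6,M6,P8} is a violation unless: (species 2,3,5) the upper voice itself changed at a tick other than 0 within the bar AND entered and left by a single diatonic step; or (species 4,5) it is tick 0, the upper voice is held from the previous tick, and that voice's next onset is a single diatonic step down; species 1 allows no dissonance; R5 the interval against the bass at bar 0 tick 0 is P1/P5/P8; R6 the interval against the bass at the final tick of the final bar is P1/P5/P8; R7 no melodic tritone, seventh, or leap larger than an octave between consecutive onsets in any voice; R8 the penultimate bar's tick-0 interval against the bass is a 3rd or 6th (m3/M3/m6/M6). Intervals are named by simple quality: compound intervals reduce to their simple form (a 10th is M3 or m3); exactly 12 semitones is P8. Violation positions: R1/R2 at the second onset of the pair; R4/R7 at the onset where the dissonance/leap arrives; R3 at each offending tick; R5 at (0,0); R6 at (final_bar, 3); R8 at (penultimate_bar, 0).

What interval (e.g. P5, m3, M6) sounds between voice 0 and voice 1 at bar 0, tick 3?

voice 0=F3 voice 1=A3 -> M3

M3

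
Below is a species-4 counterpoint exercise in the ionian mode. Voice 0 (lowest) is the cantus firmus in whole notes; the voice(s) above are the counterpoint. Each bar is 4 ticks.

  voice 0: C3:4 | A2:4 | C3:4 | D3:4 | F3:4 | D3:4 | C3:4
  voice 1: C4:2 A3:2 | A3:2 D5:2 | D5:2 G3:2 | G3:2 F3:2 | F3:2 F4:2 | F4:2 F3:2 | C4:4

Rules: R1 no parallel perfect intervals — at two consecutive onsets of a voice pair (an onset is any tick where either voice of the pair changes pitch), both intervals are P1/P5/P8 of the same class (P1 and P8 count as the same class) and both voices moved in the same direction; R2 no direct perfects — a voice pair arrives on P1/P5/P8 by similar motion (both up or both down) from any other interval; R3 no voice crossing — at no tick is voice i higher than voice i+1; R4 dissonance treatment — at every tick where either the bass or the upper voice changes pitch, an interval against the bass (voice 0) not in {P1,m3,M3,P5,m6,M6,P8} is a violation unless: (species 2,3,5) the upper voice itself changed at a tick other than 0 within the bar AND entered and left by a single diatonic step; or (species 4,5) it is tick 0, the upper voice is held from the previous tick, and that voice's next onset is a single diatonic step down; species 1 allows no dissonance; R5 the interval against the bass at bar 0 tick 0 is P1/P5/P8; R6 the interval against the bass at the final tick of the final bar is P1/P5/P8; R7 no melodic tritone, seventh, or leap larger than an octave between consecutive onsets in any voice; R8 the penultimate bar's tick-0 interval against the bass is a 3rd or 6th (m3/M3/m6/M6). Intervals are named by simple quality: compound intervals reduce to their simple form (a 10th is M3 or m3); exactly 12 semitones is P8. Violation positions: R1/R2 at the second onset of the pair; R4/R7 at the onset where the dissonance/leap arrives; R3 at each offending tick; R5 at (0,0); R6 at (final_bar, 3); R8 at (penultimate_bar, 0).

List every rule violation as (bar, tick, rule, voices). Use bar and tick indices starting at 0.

(1, 2, R4, (0, 1))
(1, 2, R7, (1,))
(2, 0, R4, (0, 1))
(2, 2, R7, (1,))

bar 0: v0=C3 v1=C4 downbeat P8
bar 1: v0=A2 v1=A3 downbeat P8
bar 2: v0=C3 v1=D5 downbeat M2
bar 3: v0=D3 v1=G3 downbeat P4
bar 4: v0=F3 v1=F3 downbeat P1
bar 5: v0=D3 v1=F4 downbeat m3
bar 6: v0=C3 v1=C4 downbeat P8
  -> R4 @ bar 1 tick 2 v(0, 1): A2/D5 P4 untreated
  -> R7 @ bar 1 tick 2 v(1,): A3->D5 leap 17st
  -> R4 @ bar 2 tick 0 v(0, 1): C3/D5 M2 untreated
  -> R7 @ bar 2 tick 2 v(1,): D5->G3 leap 19st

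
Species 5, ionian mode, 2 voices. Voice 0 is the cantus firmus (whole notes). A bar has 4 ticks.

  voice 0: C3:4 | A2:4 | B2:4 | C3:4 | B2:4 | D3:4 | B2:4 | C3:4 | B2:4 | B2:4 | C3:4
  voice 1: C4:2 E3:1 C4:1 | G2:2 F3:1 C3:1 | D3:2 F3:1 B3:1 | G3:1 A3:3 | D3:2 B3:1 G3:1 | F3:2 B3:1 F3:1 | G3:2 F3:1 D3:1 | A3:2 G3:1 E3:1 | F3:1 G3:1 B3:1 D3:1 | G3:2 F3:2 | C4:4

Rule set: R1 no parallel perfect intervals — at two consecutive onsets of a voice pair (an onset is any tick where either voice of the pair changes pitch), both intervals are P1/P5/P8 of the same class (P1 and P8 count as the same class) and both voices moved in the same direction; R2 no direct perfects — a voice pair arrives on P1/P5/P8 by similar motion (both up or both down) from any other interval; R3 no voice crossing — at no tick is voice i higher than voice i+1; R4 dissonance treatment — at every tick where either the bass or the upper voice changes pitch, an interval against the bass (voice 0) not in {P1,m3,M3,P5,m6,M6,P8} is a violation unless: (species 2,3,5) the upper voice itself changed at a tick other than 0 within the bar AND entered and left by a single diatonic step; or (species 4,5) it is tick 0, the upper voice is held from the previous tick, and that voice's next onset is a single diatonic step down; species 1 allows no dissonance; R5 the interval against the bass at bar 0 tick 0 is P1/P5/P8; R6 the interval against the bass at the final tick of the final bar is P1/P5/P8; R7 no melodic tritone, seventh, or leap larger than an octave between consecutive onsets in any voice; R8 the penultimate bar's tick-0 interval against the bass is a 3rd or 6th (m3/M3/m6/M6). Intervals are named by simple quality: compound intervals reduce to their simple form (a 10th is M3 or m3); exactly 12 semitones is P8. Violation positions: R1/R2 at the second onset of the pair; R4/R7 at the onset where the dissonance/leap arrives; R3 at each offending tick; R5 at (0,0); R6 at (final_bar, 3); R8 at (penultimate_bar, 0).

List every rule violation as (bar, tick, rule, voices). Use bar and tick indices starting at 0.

(1, 0, R3, (0, 1))
(1, 0, R4, (0, 1))
(1, 0, R7, (1,))
(1, 1, R3, (0, 1))
(1, 2, R7, (1,))
(2, 2, R4, (0, 1))
(2, 3, R7, (1,))
(5, 2, R7, (1,))
(5, 3, R7, (1,))
(6, 2, R4, (0, 1))
(8, 0, R4, (0, 1))
(9, 2, R4, (0, 1))
(10, 0, R2, (0, 1))

bar 0: v0=C3 v1=C4 downbeat P8
bar 1: v0=A2 v1=G2 downbeat M2
bar 2: v0=B2 v1=D3 downbeat m3
bar 3: v0=C3 v1=G3 downbeat P5
bar 4: v0=B2 v1=D3 downbeat m3
bar 5: v0=D3 v1=F3 downbeat m3
bar 6: v0=B2 v1=G3 downbeat m6
bar 7: v0=C3 v1=A3 downbeat M6
bar 8: v0=B2 v1=F3 downbeat TT
bar 9: v0=B2 v1=G3 downbeat m6
bar 10: v0=C3 v1=C4 downbeat P8
  -> R3 @ bar 1 tick 0 v(0, 1): A2 above G2
  -> R4 @ bar 1 tick 0 v(0, 1): A2/G2 M2 untreated
  -> R7 @ bar 1 tick 0 v(1,): C4->G2 leap 17st
  -> R3 @ bar 1 tick 1 v(0, 1): A2 above G2
  -> R7 @ bar 1 tick 2 v(1,): G2->F3 leap 10st
  -> R4 @ bar 2 tick 2 v(0, 1): B2/F3 TT untreated
  -> R7 @ bar 2 tick 3 v(1,): F3->B3 leap 6st
  -> R7 @ bar 5 tick 2 v(1,): F3->B3 leap 6st
  -> R7 @ bar 5 tick 3 v(1,): B3->F3 leap 6st
  -> R4 @ bar 6 tick 2 v(0, 1): B2/F3 TT untreated
  -> R4 @ bar 8 tick 0 v(0, 1): B2/F3 TT untreated
  -> R4 @ bar 9 tick 2 v(0, 1): B2/F3 TT untreated
  -> R2 @ bar 10 tick 0 v(0, 1): B2/F3 TT -> C3/C4 P8 similar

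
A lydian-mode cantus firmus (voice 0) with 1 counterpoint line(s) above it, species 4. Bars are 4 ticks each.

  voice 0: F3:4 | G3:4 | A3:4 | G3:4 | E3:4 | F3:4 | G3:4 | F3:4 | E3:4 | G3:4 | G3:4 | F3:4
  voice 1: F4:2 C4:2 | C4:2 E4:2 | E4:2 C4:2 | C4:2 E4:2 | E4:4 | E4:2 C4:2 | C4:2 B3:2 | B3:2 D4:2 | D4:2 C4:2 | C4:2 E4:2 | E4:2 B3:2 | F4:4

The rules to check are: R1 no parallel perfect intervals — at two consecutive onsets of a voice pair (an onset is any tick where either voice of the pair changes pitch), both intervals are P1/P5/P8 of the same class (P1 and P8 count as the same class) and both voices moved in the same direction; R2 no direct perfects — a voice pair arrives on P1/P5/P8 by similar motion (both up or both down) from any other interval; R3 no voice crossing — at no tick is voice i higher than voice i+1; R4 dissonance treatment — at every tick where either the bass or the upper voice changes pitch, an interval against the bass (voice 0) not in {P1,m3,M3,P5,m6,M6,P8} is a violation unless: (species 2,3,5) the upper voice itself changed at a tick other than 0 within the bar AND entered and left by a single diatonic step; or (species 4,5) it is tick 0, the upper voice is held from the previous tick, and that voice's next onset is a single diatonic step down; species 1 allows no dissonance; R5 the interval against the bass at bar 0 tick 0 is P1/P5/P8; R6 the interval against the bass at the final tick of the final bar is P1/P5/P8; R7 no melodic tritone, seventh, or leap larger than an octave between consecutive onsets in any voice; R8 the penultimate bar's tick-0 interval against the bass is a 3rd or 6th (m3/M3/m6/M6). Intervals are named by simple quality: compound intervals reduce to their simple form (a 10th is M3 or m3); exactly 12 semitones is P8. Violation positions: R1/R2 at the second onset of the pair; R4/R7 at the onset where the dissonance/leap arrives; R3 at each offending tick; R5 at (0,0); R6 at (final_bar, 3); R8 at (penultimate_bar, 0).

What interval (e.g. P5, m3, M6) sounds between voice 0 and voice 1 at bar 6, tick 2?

M3

voice 0=G3 voice 1=B3 -> M3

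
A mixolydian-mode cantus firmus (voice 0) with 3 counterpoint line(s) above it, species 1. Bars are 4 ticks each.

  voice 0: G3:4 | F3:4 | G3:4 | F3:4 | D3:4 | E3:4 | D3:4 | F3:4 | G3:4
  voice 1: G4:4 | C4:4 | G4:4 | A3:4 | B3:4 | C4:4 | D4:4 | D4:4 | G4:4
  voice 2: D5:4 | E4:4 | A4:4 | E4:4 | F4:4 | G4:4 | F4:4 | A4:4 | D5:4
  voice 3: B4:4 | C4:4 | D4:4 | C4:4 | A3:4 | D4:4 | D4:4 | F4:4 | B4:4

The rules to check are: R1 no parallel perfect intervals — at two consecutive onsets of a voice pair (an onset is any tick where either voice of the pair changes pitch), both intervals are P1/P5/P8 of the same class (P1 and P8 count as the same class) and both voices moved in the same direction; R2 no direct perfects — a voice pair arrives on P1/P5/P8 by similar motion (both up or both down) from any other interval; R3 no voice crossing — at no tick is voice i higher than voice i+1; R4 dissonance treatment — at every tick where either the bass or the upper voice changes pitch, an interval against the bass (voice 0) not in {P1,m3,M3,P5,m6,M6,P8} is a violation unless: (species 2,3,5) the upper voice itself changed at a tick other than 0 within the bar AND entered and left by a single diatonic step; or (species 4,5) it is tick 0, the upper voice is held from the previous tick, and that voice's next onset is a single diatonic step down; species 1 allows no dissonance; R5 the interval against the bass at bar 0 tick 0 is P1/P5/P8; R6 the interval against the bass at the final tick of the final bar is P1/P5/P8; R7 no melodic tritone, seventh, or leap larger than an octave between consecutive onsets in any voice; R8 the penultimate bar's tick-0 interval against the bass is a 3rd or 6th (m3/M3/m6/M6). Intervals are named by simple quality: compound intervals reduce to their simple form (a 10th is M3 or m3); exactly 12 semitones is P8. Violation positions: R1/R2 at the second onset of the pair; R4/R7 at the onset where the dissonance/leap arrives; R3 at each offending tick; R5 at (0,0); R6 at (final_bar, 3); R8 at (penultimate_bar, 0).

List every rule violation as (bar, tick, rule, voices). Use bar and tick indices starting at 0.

(0, 0, R3, (2, 3))
(0, 0, R5, (0, 3))
(0, 1, R3, (2, 3))
(0, 2, R3, (2, 3))
(0, 3, R3, (2, 3))
(1, 0, R2, (0, 1))
(1, 0, R2, (0, 3))
(1, 0, R2, (1, 3))
(1, 0, R3, (2, 3))
(1, 0, R4, (0, 2))
(1, 0, R7, (2,))
(1, 0, R7, (3,))
(1, 1, R3, (2, 3))
(1, 2, R3, (2, 3))
(1, 3, R3, (2, 3))
(2, 0, R1, (0, 3))
(2, 0, R2, (0, 1))
(2, 0, R2, (2, 3))
(2, 0, R3, (2, 3))
(2, 0, R4, (0, 2))
(2, 1, R3, (2, 3))
(2, 2, R3, (2, 3))
(2, 3, R3, (2, 3))
(3, 0, R1, (0, 3))
(3, 0, R2, (1, 2))
(3, 0, R3, (2, 3))
(3, 0, R4, (0, 2))
(3, 0, R7, (1,))
(3, 1, R3, (2, 3))
(3, 2, R3, (2, 3))
(3, 3, R3, (2, 3))
(4, 0, R1, (0, 3))
(4, 0, R3, (2, 3))
(4, 1, R3, (2, 3))
(4, 2, R3, (2, 3))
(4, 3, R3, (2, 3))
(5, 0, R2, (1, 2))
(5, 0, R3, (2, 3))
(5, 0, R4, (0, 3))
(5, 1, R3, (2, 3))
(5, 2, R3, (2, 3))
(5, 3, R3, (2, 3))
(6, 0, R3, (2, 3))
(6, 1, R3, (2, 3))
(6, 2, R3, (2, 3))
(6, 3, R3, (2, 3))
(7, 0, R1, (0, 3))
(7, 0, R3, (2, 3))
(7, 0, R8, (0, 3))
(7, 1, R3, (2, 3))
(7, 2, R3, (2, 3))
(7, 3, R3, (2, 3))
(8, 0, R1, (1, 2))
(8, 0, R2, (0, 1))
(8, 0, R2, (0, 2))
(8, 0, R3, (2, 3))
(8, 0, R7, (3,))
(8, 1, R3, (2, 3))
(8, 2, R3, (2, 3))
(8, 3, R3, (2, 3))
(8, 3, R6, (0, 3))

bar 0: v0=G3 v1=G4 v2=D5 v3=B4 downbeat M3
bar 1: v0=F3 v1=C4 v2=E4 v3=C4 downbeat P5
bar 2: v0=G3 v1=G4 v2=A4 v3=D4 downbeat P5
bar 3: v0=F3 v1=A3 v2=E4 v3=C4 downbeat P5
bar 4: v0=D3 v1=B3 v2=F4 v3=A3 downbeat P5
bar 5: v0=E3 v1=C4 v2=G4 v3=D4 downbeat m7
bar 6: v0=D3 v1=D4 v2=F4 v3=D4 downbeat P8
bar 7: v0=F3 v1=D4 v2=A4 v3=F4 downbeat P8
bar 8: v0=G3 v1=G4 v2=D5 v3=B4 downbeat M3
  -> R3 @ bar 0 tick 0 v(2, 3): D5 above B4
  -> R5 @ bar 0 tick 0 v(0, 3): opens on M3
  -> R3 @ bar 0 tick 1 v(2, 3): D5 above B4
  -> R3 @ bar 0 tick 2 v(2, 3): D5 above B4
  -> R3 @ bar 0 tick 3 v(2, 3): D5 above B4
  -> R2 @ bar 1 tick 0 v(0, 1): G3/G4 P8 -> F3/C4 P5 similar
  -> R2 @ bar 1 tick 0 v(0, 3): G3/B4 M3 -> F3/C4 P5 similar
  -> R2 @ bar 1 tick 0 v(1, 3): G4/B4 M3 -> C4/C4 P1 similar
  -> R3 @ bar 1 tick 0 v(2, 3): E4 above C4
  -> R4 @ bar 1 tick 0 v(0, 2): F3/E4 M7 untreated
  -> R7 @ bar 1 tick 0 v(2,): D5->E4 leap 10st
  -> R7 @ bar 1 tick 0 v(3,): B4->C4 leap 11st
  -> R3 @ bar 1 tick 1 v(2, 3): E4 above C4
  -> R3 @ bar 1 tick 2 v(2, 3): E4 above C4
  -> R3 @ bar 1 tick 3 v(2, 3): E4 above C4
  -> R1 @ bar 2 tick 0 v(0, 3): F3/C4 P5 -> G3/D4 P5 similar
  -> R2 @ bar 2 tick 0 v(0, 1): F3/C4 P5 -> G3/G4 P8 similar
  -> R2 @ bar 2 tick 0 v(2, 3): E4/C4 M3 -> A4/D4 P5 similar
  -> R3 @ bar 2 tick 0 v(2, 3): A4 above D4
  -> R4 @ bar 2 tick 0 v(0, 2): G3/A4 M2 untreated
  -> R3 @ bar 2 tick 1 v(2, 3): A4 above D4
  -> R3 @ bar 2 tick 2 v(2, 3): A4 above D4
  -> R3 @ bar 2 tick 3 v(2, 3): A4 above D4
  -> R1 @ bar 3 tick 0 v(0, 3): G3/D4 P5 -> F3/C4 P5 similar
  -> R2 @ bar 3 tick 0 v(1, 2): G4/A4 M2 -> A3/E4 P5 similar
  -> R3 @ bar 3 tick 0 v(2, 3): E4 above C4
  -> R4 @ bar 3 tick 0 v(0, 2): F3/E4 M7 untreated
  -> R7 @ bar 3 tick 0 v(1,): G4->A3 leap 10st
  -> R3 @ bar 3 tick 1 v(2, 3): E4 above C4
  -> R3 @ bar 3 tick 2 v(2, 3): E4 above C4
  -> R3 @ bar 3 tick 3 v(2, 3): E4 above C4
  -> R1 @ bar 4 tick 0 v(0, 3): F3/C4 P5 -> D3/A3 P5 similar
  -> R3 @ bar 4 tick 0 v(2, 3): F4 above A3
  -> R3 @ bar 4 tick 1 v(2, 3): F4 above A3
  -> R3 @ bar 4 tick 2 v(2, 3): F4 above A3
  -> R3 @ bar 4 tick 3 v(2, 3): F4 above A3
  -> R2 @ bar 5 tick 0 v(1, 2): B3/F4 TT -> C4/G4 P5 similar
  -> R3 @ bar 5 tick 0 v(2, 3): G4 above D4
  -> R4 @ bar 5 tick 0 v(0, 3): E3/D4 m7 untreated
  -> R3 @ bar 5 tick 1 v(2, 3): G4 above D4
  -> R3 @ bar 5 tick 2 v(2, 3): G4 above D4
  -> R3 @ bar 5 tick 3 v(2, 3): G4 above D4
  -> R3 @ bar 6 tick 0 v(2, 3): F4 above D4
  -> R3 @ bar 6 tick 1 v(2, 3): F4 above D4
  -> R3 @ bar 6 tick 2 v(2, 3): F4 above D4
  -> R3 @ bar 6 tick 3 v(2, 3): F4 above D4
  -> R1 @ bar 7 tick 0 v(0, 3): D3/D4 P8 -> F3/F4 P8 similar
  -> R3 @ bar 7 tick 0 v(2, 3): A4 above F4
  -> R8 @ bar 7 tick 0 v(0, 3): penult P8 not 3rd/6th
  -> R3 @ bar 7 tick 1 v(2, 3): A4 above F4
  -> R3 @ bar 7 tick 2 v(2, 3): A4 above F4
  -> R3 @ bar 7 tick 3 v(2, 3): A4 above F4
  -> R1 @ bar 8 tick 0 v(1, 2): D4/A4 P5 -> G4/D5 P5 similar
  -> R2 @ bar 8 tick 0 v(0, 1): F3/D4 M6 -> G3/G4 P8 similar
  -> R2 @ bar 8 tick 0 v(0, 2): F3/A4 M3 -> G3/D5 P5 similar
  -> R3 @ bar 8 tick 0 v(2, 3): D5 above B4
  -> R7 @ bar 8 tick 0 v(3,): F4->B4 leap 6st
  -> R3 @ bar 8 tick 1 v(2, 3): D5 above B4
  -> R3 @ bar 8 tick 2 v(2, 3): D5 above B4
  -> R3 @ bar 8 tick 3 v(2, 3): D5 above B4
  -> R6 @ bar 8 tick 3 v(0, 3): closes on M3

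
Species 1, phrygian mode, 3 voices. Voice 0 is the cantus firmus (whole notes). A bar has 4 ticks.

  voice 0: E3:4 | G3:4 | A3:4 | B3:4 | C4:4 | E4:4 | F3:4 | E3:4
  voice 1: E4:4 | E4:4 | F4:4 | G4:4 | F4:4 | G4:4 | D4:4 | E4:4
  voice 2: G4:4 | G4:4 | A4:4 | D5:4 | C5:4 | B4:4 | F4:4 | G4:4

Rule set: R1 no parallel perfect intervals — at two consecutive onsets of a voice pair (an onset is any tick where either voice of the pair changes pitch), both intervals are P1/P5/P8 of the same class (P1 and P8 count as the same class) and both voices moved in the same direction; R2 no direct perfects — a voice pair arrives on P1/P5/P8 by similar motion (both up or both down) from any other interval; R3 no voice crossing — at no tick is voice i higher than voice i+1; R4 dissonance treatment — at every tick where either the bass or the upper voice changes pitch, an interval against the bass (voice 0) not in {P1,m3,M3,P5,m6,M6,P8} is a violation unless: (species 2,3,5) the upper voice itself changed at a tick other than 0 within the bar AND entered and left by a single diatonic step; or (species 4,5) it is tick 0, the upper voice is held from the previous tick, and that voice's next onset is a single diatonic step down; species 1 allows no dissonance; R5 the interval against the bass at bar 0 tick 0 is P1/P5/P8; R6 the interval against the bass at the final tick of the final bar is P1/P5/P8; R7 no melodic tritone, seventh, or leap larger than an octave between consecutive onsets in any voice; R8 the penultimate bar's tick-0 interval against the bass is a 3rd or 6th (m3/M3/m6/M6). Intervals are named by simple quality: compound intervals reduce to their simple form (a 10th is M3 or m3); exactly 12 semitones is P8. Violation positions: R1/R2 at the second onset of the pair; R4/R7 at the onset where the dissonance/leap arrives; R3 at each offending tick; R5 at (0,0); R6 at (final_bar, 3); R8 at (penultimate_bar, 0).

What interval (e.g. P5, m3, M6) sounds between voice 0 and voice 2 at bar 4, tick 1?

voice 0=C4 voice 2=C5 -> P8

P8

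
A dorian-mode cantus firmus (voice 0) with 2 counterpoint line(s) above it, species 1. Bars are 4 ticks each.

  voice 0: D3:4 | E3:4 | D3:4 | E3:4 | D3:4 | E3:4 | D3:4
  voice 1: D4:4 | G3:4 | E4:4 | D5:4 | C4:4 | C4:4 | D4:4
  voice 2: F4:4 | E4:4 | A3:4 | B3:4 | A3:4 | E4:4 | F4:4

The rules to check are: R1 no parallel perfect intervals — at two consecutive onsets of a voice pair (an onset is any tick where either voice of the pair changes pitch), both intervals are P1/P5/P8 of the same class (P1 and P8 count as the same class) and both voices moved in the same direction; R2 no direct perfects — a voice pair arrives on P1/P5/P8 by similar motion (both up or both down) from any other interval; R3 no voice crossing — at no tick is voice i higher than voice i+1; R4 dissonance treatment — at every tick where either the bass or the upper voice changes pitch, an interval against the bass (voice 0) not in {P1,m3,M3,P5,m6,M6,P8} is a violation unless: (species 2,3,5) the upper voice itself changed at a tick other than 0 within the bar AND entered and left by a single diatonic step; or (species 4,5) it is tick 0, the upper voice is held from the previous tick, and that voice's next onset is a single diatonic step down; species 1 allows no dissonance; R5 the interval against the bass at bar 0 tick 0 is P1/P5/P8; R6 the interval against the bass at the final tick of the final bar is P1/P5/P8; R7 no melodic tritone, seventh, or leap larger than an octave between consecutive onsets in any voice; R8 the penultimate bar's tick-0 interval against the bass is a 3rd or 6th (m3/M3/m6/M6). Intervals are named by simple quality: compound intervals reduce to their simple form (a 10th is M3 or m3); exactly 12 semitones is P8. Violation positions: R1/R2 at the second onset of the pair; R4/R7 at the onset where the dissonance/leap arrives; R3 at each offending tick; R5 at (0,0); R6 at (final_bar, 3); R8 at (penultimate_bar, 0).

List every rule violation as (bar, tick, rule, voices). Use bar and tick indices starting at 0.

(0, 0, R5, (0, 2))
(2, 0, R2, (0, 2))
(2, 0, R3, (1, 2))
(2, 0, R4, (0, 1))
(2, 1, R3, (1, 2))
(2, 2, R3, (1, 2))
(2, 3, R3, (1, 2))
(3, 0, R1, (0, 2))
(3, 0, R3, (1, 2))
(3, 0, R4, (0, 1))
(3, 0, R7, (1,))
(3, 1, R3, (1, 2))
(3, 2, R3, (1, 2))
(3, 3, R3, (1, 2))
(4, 0, R1, (0, 2))
(4, 0, R3, (1, 2))
(4, 0, R4, (0, 1))
(4, 0, R7, (1,))
(4, 1, R3, (1, 2))
(4, 2, R3, (1, 2))
(4, 3, R3, (1, 2))
(5, 0, R2, (0, 2))
(5, 0, R8, (0, 2))
(6, 3, R6, (0, 2))

bar 0: v0=D3 v1=D4 v2=F4 downbeat m3
bar 1: v0=E3 v1=G3 v2=E4 downbeat P8
bar 2: v0=D3 v1=E4 v2=A3 downbeat P5
bar 3: v0=E3 v1=D5 v2=B3 downbeat P5
bar 4: v0=D3 v1=C4 v2=A3 downbeat P5
bar 5: v0=E3 v1=C4 v2=E4 downbeat P8
bar 6: v0=D3 v1=D4 v2=F4 downbeat m3
  -> R5 @ bar 0 tick 0 v(0, 2): opens on m3
  -> R2 @ bar 2 tick 0 v(0, 2): E3/E4 P8 -> D3/A3 P5 similar
  -> R3 @ bar 2 tick 0 v(1, 2): E4 above A3
  -> R4 @ bar 2 tick 0 v(0, 1): D3/E4 M2 untreated
  -> R3 @ bar 2 tick 1 v(1, 2): E4 above A3
  -> R3 @ bar 2 tick 2 v(1, 2): E4 above A3
  -> R3 @ bar 2 tick 3 v(1, 2): E4 above A3
  -> R1 @ bar 3 tick 0 v(0, 2): D3/A3 P5 -> E3/B3 P5 similar
  -> R3 @ bar 3 tick 0 v(1, 2): D5 above B3
  -> R4 @ bar 3 tick 0 v(0, 1): E3/D5 m7 untreated
  -> R7 @ bar 3 tick 0 v(1,): E4->D5 leap 10st
  -> R3 @ bar 3 tick 1 v(1, 2): D5 above B3
  -> R3 @ bar 3 tick 2 v(1, 2): D5 above B3
  -> R3 @ bar 3 tick 3 v(1, 2): D5 above B3
  -> R1 @ bar 4 tick 0 v(0, 2): E3/B3 P5 -> D3/A3 P5 similar
  -> R3 @ bar 4 tick 0 v(1, 2): C4 above A3
  -> R4 @ bar 4 tick 0 v(0, 1): D3/C4 m7 untreated
  -> R7 @ bar 4 tick 0 v(1,): D5->C4 leap 14st
  -> R3 @ bar 4 tick 1 v(1, 2): C4 above A3
  -> R3 @ bar 4 tick 2 v(1, 2): C4 above A3
  -> R3 @ bar 4 tick 3 v(1, 2): C4 above A3
  -> R2 @ bar 5 tick 0 v(0, 2): D3/A3 P5 -> E3/E4 P8 similar
  -> R8 @ bar 5 tick 0 v(0, 2): penult P8 not 3rd/6th
  -> R6 @ bar 6 tick 3 v(0, 2): closes on m3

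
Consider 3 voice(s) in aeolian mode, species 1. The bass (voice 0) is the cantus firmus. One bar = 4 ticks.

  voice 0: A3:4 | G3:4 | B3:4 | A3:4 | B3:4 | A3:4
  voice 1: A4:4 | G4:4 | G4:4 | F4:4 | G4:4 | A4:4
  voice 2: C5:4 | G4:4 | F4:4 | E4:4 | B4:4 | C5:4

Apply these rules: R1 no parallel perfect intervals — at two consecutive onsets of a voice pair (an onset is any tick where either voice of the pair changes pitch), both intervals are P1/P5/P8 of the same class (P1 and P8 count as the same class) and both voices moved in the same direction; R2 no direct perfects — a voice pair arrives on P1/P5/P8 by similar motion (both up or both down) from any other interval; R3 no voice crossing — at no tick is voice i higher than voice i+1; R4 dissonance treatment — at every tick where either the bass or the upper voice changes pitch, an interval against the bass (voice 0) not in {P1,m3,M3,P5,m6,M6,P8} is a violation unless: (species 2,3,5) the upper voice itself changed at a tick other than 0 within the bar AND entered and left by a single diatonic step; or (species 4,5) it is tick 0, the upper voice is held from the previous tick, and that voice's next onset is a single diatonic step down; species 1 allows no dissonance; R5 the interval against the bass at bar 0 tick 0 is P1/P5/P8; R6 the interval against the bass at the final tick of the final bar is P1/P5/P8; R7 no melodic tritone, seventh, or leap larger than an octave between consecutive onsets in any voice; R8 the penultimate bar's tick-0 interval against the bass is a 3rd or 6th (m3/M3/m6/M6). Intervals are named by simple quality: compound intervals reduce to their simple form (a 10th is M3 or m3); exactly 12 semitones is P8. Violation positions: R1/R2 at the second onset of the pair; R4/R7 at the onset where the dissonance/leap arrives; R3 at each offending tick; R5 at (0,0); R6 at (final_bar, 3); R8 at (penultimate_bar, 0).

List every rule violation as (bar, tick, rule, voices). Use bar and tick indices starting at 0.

(0, 0, R5, (0, 2))
(1, 0, R1, (0, 1))
(1, 0, R2, (0, 2))
(1, 0, R2, (1, 2))
(2, 0, R3, (1, 2))
(2, 0, R4, (0, 2))
(2, 1, R3, (1, 2))
(2, 2, R3, (1, 2))
(2, 3, R3, (1, 2))
(3, 0, R2, (0, 2))
(3, 0, R3, (1, 2))
(3, 1, R3, (1, 2))
(3, 2, R3, (1, 2))
(3, 3, R3, (1, 2))
(4, 0, R2, (0, 2))
(4, 0, R8, (0, 2))
(5, 3, R6, (0, 2))

bar 0: v0=A3 v1=A4 v2=C5 downbeat m3
bar 1: v0=G3 v1=G4 v2=G4 downbeat P8
bar 2: v0=B3 v1=G4 v2=F4 downbeat TT
bar 3: v0=A3 v1=F4 v2=E4 downbeat P5
bar 4: v0=B3 v1=G4 v2=B4 downbeat P8
bar 5: v0=A3 v1=A4 v2=C5 downbeat m3
  -> R5 @ bar 0 tick 0 v(0, 2): opens on m3
  -> R1 @ bar 1 tick 0 v(0, 1): A3/A4 P8 -> G3/G4 P8 similar
  -> R2 @ bar 1 tick 0 v(0, 2): A3/C5 m3 -> G3/G4 P8 similar
  -> R2 @ bar 1 tick 0 v(1, 2): A4/C5 m3 -> G4/G4 P1 similar
  -> R3 @ bar 2 tick 0 v(1, 2): G4 above F4
  -> R4 @ bar 2 tick 0 v(0, 2): B3/F4 TT untreated
  -> R3 @ bar 2 tick 1 v(1, 2): G4 above F4
  -> R3 @ bar 2 tick 2 v(1, 2): G4 above F4
  -> R3 @ bar 2 tick 3 v(1, 2): G4 above F4
  -> R2 @ bar 3 tick 0 v(0, 2): B3/F4 TT -> A3/E4 P5 similar
  -> R3 @ bar 3 tick 0 v(1, 2): F4 above E4
  -> R3 @ bar 3 tick 1 v(1, 2): F4 above E4
  -> R3 @ bar 3 tick 2 v(1, 2): F4 above E4
  -> R3 @ bar 3 tick 3 v(1, 2): F4 above E4
  -> R2 @ bar 4 tick 0 v(0, 2): A3/E4 P5 -> B3/B4 P8 similar
  -> R8 @ bar 4 tick 0 v(0, 2): penult P8 not 3rd/6th
  -> R6 @ bar 5 tick 3 v(0, 2): closes on m3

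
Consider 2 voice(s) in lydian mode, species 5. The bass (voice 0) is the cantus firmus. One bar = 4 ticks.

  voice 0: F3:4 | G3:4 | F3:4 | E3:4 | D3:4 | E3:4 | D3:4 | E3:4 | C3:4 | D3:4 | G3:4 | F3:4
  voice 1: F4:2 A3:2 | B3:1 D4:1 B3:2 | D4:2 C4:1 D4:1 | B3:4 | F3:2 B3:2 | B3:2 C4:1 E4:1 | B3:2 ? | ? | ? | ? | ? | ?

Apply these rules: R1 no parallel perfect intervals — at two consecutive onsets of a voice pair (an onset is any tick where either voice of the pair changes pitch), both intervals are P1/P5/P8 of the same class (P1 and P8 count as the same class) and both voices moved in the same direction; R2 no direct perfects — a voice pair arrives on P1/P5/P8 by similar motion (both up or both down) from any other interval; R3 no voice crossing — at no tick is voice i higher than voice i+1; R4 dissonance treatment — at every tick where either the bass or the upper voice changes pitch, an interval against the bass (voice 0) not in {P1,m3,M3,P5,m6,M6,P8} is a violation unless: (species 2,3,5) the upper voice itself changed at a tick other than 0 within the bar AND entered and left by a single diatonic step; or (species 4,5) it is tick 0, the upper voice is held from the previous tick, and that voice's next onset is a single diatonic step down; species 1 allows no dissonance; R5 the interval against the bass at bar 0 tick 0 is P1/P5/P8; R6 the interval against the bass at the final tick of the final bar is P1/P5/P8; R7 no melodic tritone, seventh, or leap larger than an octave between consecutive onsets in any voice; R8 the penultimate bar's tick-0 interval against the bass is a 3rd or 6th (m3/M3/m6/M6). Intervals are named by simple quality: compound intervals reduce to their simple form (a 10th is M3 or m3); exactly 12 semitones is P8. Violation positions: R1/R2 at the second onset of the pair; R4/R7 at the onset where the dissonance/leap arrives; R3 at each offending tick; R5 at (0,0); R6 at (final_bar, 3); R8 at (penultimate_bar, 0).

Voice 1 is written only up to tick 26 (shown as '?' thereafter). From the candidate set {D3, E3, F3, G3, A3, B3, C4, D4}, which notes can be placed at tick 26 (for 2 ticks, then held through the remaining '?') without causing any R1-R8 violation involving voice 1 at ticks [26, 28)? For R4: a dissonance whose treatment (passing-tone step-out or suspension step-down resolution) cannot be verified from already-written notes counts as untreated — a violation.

{A3, B3, D3, D4}

D3: legal
E3: violates R4
F3: violates R7
G3: violates R4
A3: legal
B3: legal
C4: violates R4
D4: legal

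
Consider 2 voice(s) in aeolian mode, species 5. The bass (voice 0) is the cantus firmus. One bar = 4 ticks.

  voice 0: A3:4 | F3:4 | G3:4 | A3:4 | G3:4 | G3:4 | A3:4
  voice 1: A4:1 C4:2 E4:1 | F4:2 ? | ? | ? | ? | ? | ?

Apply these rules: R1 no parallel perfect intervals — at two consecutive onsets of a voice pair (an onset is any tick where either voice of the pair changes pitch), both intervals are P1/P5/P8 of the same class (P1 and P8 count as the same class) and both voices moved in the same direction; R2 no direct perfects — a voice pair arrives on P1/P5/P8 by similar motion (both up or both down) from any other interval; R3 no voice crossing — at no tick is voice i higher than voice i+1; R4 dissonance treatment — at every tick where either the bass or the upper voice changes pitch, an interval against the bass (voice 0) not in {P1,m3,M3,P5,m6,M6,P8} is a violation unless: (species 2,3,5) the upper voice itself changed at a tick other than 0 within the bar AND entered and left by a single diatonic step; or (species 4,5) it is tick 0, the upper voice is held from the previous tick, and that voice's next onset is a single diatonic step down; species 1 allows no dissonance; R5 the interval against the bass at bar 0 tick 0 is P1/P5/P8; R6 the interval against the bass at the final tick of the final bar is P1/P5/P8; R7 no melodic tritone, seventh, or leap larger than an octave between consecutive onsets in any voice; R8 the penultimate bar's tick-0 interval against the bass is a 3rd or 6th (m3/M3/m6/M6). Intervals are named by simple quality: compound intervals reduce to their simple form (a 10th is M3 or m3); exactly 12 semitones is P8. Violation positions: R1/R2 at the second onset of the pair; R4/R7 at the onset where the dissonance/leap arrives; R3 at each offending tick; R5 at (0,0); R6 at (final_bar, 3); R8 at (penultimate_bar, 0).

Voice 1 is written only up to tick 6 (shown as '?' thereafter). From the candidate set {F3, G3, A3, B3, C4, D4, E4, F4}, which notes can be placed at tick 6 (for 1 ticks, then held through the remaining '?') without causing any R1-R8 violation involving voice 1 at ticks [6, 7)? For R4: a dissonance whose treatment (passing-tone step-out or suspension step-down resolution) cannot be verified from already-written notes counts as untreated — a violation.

{A3, C4, D4, F3, F4}

F3: legal
G3: violates R4,R7
A3: legal
B3: violates R4,R7
C4: legal
D4: legal
E4: violates R4
F4: legal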